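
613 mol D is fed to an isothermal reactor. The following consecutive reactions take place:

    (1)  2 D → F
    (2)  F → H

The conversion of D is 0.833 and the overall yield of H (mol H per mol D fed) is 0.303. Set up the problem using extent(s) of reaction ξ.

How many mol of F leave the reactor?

Conversion of D: D consumed = 2ξ₁ = 0.833 × 613 → ξ₁ = 255.3 mol.
Yield of H: 1ξ₂ / 613 = 0.303 → ξ₂ = 185.7 mol.
Outlet amounts (n = n₀ + Σ ν·ξ):
  D: 613 − 2(255.3) = 102.4
  F: 0 + 1(255.3) − 1(185.7) = 69.58
  H: 0 + 1(185.7) = 185.7

69.6 mol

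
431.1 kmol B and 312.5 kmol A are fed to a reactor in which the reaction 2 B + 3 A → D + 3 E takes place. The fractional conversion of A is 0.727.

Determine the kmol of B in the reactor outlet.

280 kmol

A reacted = 0.727 × 312.5 = 227.2 kmol; ν_A = −3, so ξ = 227.2/3 = 75.73 kmol.
Outlet amounts (n = n₀ + ν ξ):
  B: 431.1 − 2(75.73) = 279.6
  A: 312.5 − 3(75.73) = 85.31
  D: 0 + 1(75.73) = 75.73
  E: 0 + 3(75.73) = 227.2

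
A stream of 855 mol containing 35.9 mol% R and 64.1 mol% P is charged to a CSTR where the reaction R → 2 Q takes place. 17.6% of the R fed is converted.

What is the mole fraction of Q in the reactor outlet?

0.119

R reacted = 0.176 × 306.9 = 54.02 mol; ν_R = −1, so ξ = 54.02/1 = 54.02 mol.
Outlet amounts (n = n₀ + ν ξ):
  R: 306.9 − 1(54.02) = 252.9
  Q: 0 + 2(54.02) = 108
  P: 548.1 (inert)
Total out = 909 mol; y_Q = 108 / 909 = 0.1189.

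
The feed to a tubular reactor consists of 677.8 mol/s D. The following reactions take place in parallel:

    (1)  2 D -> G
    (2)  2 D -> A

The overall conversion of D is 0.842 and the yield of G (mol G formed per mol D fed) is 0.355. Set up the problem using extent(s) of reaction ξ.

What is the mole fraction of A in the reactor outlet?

Yield of G: 1ξ₁ / 677.8 = 0.355 → ξ₁ = 240.6 mol/s.
Conversion of D: 2ξ₁ + 2ξ₂ = 0.842 × 677.8 = 570.7 → ξ₂ = 44.73 mol/s.
Outlet amounts (n = n₀ + Σ ν·ξ):
  D: 677.8 − 2(240.6) − 2(44.73) = 107.1
  G: 0 + 1(240.6) = 240.6
  A: 0 + 1(44.73) = 44.73
Total out = 392.4 mol/s; y_A = 44.73 / 392.4 = 0.114.

0.114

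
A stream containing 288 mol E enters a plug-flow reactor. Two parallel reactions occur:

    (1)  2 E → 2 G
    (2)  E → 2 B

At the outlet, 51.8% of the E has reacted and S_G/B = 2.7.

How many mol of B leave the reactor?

Conversion of E: E consumed = 0.518 × 288 = 149.2 mol = 2ξ₁ + 1ξ₂.
Selectivity: 2ξ₁ / (2ξ₂) = 2.7 → ξ₁ = 2.7 ξ₂.
Substitute: (2·2.7 + 1) ξ₂ = 149.2 → ξ₂ = 23.31 mol, ξ₁ = 62.94 mol.
Outlet amounts (n = n₀ + Σ ν·ξ):
  E: 288 − 2(62.94) − 1(23.31) = 138.8
  G: 0 + 2(62.94) = 125.9
  B: 0 + 2(23.31) = 46.62

46.6 mol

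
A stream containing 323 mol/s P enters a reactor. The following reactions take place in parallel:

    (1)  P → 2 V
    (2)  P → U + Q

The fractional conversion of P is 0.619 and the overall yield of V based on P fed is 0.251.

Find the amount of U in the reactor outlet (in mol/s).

159 mol/s

Yield of V: 2ξ₁ / 323 = 0.251 → ξ₁ = 40.54 mol/s.
Conversion of P: 1ξ₁ + 1ξ₂ = 0.619 × 323 = 199.9 → ξ₂ = 159.4 mol/s.
Outlet amounts (n = n₀ + Σ ν·ξ):
  P: 323 − 1(40.54) − 1(159.4) = 123.1
  V: 0 + 2(40.54) = 81.07
  U: 0 + 1(159.4) = 159.4
  Q: 0 + 1(159.4) = 159.4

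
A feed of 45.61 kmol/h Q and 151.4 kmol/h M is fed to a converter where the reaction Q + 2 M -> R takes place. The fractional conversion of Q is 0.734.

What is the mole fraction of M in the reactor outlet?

Q reacted = 0.734 × 45.61 = 33.48 kmol/h; ν_Q = −1, so ξ = 33.48/1 = 33.48 kmol/h.
Outlet amounts (n = n₀ + ν ξ):
  Q: 45.61 − 1(33.48) = 12.13
  M: 151.4 − 2(33.48) = 84.44
  R: 0 + 1(33.48) = 33.48
Total out = 130.1 kmol/h; y_M = 84.44 / 130.1 = 0.6493.

0.649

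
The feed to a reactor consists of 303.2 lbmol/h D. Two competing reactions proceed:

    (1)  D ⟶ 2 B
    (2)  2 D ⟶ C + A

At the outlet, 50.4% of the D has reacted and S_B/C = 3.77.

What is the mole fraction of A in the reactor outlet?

0.104

Conversion of D: D consumed = 0.504 × 303.2 = 152.8 lbmol/h = 1ξ₁ + 2ξ₂.
Selectivity: 2ξ₁ / (1ξ₂) = 3.77 → ξ₁ = 1.885 ξ₂.
Substitute: (1·1.885 + 2) ξ₂ = 152.8 → ξ₂ = 39.33 lbmol/h, ξ₁ = 74.14 lbmol/h.
Outlet amounts (n = n₀ + Σ ν·ξ):
  D: 303.2 − 1(74.14) − 2(39.33) = 150.4
  B: 0 + 2(74.14) = 148.3
  C: 0 + 1(39.33) = 39.33
  A: 0 + 1(39.33) = 39.33
Total out = 377.3 lbmol/h; y_A = 39.33 / 377.3 = 0.1042.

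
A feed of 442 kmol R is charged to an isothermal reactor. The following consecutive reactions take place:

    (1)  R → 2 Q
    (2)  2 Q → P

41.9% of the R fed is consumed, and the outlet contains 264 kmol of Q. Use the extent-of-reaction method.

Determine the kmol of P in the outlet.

53.2 kmol

Conversion of R: R consumed = 1ξ₁ = 0.419 × 442 → ξ₁ = 185.2 kmol.
Q balance: n_Q = 0 + 2ξ₁ − 2ξ₂ = 264 → ξ₂ = (2·185.2 − 264)/2 = 53.2 kmol.
Outlet amounts (n = n₀ + Σ ν·ξ):
  R: 442 − 1(185.2) = 256.8
  Q: 0 + 2(185.2) − 2(53.2) = 264
  P: 0 + 1(53.2) = 53.2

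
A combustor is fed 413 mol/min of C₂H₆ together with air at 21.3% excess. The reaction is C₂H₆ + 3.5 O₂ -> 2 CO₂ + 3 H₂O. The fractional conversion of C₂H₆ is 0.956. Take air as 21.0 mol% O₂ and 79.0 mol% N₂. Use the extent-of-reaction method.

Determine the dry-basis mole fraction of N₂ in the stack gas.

0.848

Stoichiometric O₂ = 3.5 × 413 = 1446 mol/min; O₂ fed = 1446 × 1.213 = 1753 mol/min.
N₂ fed = 1753 × 79/21 = 6596 mol/min.
Fuel reacted = 0.956 × 413 → ξ = 394.8 mol/min.
Outlet (n = n₀ + ν ξ):
  C₂H₆: 413 − 1(394.8) = 18.17
  O₂: 1753 − 3.5(394.8) = 371.5
  N₂: 6596 (inert)
  CO₂: 0 + 2(394.8) = 789.7
  H₂O: 0 + 3(394.8) = 1184
Dry total = 7775 mol/min; y_N₂ (dry) = 6596 / 7775 = 0.8483.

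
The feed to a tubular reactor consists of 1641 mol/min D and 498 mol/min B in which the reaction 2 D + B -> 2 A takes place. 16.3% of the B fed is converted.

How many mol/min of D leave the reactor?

1480 mol/min

B reacted = 0.163 × 498 = 81.17 mol/min; ν_B = −1, so ξ = 81.17/1 = 81.17 mol/min.
Outlet amounts (n = n₀ + ν ξ):
  D: 1641 − 2(81.17) = 1479
  B: 498 − 1(81.17) = 416.8
  A: 0 + 2(81.17) = 162.3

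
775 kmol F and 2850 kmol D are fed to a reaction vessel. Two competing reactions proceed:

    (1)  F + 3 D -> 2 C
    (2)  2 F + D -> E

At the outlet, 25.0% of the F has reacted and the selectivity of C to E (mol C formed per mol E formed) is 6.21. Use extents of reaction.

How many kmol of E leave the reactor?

Conversion of F: F consumed = 0.25 × 775 = 193.8 kmol = 1ξ₁ + 2ξ₂.
Selectivity: 2ξ₁ / (1ξ₂) = 6.21 → ξ₁ = 3.105 ξ₂.
Substitute: (1·3.105 + 2) ξ₂ = 193.8 → ξ₂ = 37.95 kmol, ξ₁ = 117.8 kmol.
Outlet amounts (n = n₀ + Σ ν·ξ):
  F: 775 − 1(117.8) − 2(37.95) = 581.2
  D: 2850 − 3(117.8) − 1(37.95) = 2459
  C: 0 + 2(117.8) = 235.7
  E: 0 + 1(37.95) = 37.95

38 kmol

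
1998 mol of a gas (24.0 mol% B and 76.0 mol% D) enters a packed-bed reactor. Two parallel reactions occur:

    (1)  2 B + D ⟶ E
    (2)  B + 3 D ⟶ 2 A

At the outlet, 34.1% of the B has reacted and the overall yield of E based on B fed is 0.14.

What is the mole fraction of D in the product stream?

Yield of E: 1ξ₁ / 479.5 = 0.14 → ξ₁ = 67.13 mol.
Conversion of B: 2ξ₁ + 1ξ₂ = 0.341 × 479.5 = 163.5 → ξ₂ = 29.25 mol.
Outlet amounts (n = n₀ + Σ ν·ξ):
  B: 479.5 − 2(67.13) − 1(29.25) = 316
  D: 1518 − 1(67.13) − 3(29.25) = 1364
  E: 0 + 1(67.13) = 67.13
  A: 0 + 2(29.25) = 58.5
Total out = 1805 mol; y_D = 1364 / 1805 = 0.7554.

0.755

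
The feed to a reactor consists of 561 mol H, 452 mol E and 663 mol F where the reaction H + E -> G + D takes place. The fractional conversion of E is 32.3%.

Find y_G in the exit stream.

0.0871

E reacted = 0.323 × 452 = 146 mol; ν_E = −1, so ξ = 146/1 = 146 mol.
Outlet amounts (n = n₀ + ν ξ):
  H: 561 − 1(146) = 415
  E: 452 − 1(146) = 306
  G: 0 + 1(146) = 146
  D: 0 + 1(146) = 146
  F: 663 (inert)
Total out = 1676 mol; y_G = 146 / 1676 = 0.08711.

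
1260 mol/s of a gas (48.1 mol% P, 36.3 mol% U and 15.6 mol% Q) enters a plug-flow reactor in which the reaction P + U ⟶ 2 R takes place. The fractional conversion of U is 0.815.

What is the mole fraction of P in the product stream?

0.185

U reacted = 0.815 × 457.4 = 372.8 mol/s; ν_U = −1, so ξ = 372.8/1 = 372.8 mol/s.
Outlet amounts (n = n₀ + ν ξ):
  P: 606.1 − 1(372.8) = 233.3
  U: 457.4 − 1(372.8) = 84.62
  R: 0 + 2(372.8) = 745.5
  Q: 196.6 (inert)
Total out = 1260 mol/s; y_P = 233.3 / 1260 = 0.1852.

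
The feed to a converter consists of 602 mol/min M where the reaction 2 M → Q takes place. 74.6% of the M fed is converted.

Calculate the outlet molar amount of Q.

M reacted = 0.746 × 602 = 449.1 mol/min; ν_M = −2, so ξ = 449.1/2 = 224.5 mol/min.
Outlet amounts (n = n₀ + ν ξ):
  M: 602 − 2(224.5) = 152.9
  Q: 0 + 1(224.5) = 224.5

225 mol/min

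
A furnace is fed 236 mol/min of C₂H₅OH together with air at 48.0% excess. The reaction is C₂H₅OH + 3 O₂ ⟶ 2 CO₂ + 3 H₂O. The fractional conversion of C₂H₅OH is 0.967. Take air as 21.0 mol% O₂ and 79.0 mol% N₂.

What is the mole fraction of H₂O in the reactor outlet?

0.126

Stoichiometric O₂ = 3 × 236 = 708 mol/min; O₂ fed = 708 × 1.480 = 1048 mol/min.
N₂ fed = 1048 × 79/21 = 3942 mol/min.
Fuel reacted = 0.967 × 236 → ξ = 228.2 mol/min.
Outlet (n = n₀ + ν ξ):
  C₂H₅OH: 236 − 1(228.2) = 7.788
  O₂: 1048 − 3(228.2) = 363.2
  N₂: 3942 (inert)
  CO₂: 0 + 2(228.2) = 456.4
  H₂O: 0 + 3(228.2) = 684.6
Total out = 5454 mol/min; y_H₂O = 684.6 / 5454 = 0.1255.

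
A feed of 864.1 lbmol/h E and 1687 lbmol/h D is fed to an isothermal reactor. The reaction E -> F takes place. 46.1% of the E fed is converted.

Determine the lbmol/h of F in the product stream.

398 lbmol/h

E reacted = 0.461 × 864.1 = 398.4 lbmol/h; ν_E = −1, so ξ = 398.4/1 = 398.4 lbmol/h.
Outlet amounts (n = n₀ + ν ξ):
  E: 864.1 − 1(398.4) = 465.7
  F: 0 + 1(398.4) = 398.4
  D: 1687 (inert)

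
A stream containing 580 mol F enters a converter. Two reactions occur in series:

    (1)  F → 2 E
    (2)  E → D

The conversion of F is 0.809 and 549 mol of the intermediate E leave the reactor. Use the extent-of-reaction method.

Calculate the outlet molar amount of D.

Conversion of F: F consumed = 1ξ₁ = 0.809 × 580 → ξ₁ = 469.2 mol.
E balance: n_E = 0 + 2ξ₁ − 1ξ₂ = 549 → ξ₂ = (2·469.2 − 549)/1 = 389.4 mol.
Outlet amounts (n = n₀ + Σ ν·ξ):
  F: 580 − 1(469.2) = 110.8
  E: 0 + 2(469.2) − 1(389.4) = 549
  D: 0 + 1(389.4) = 389.4

389 mol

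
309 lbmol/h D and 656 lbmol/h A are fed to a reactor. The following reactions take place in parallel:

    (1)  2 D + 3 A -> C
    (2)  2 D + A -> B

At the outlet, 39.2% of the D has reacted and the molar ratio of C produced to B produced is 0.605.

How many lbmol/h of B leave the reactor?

Conversion of D: D consumed = 0.392 × 309 = 121.1 lbmol/h = 2ξ₁ + 2ξ₂.
Selectivity: 1ξ₁ / (1ξ₂) = 0.605 → ξ₁ = 0.605 ξ₂.
Substitute: (2·0.605 + 2) ξ₂ = 121.1 → ξ₂ = 37.73 lbmol/h, ξ₁ = 22.83 lbmol/h.
Outlet amounts (n = n₀ + Σ ν·ξ):
  D: 309 − 2(22.83) − 2(37.73) = 187.9
  A: 656 − 3(22.83) − 1(37.73) = 549.8
  C: 0 + 1(22.83) = 22.83
  B: 0 + 1(37.73) = 37.73

37.7 lbmol/h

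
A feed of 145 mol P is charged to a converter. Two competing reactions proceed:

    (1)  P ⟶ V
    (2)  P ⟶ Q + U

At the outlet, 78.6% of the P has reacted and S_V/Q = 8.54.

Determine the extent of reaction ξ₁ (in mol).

Conversion of P: P consumed = 0.786 × 145 = 114 mol = 1ξ₁ + 1ξ₂.
Selectivity: 1ξ₁ / (1ξ₂) = 8.54 → ξ₁ = 8.54 ξ₂.
Substitute: (1·8.54 + 1) ξ₂ = 114 → ξ₂ = 11.95 mol, ξ₁ = 102 mol.
Outlet amounts (n = n₀ + Σ ν·ξ):
  P: 145 − 1(102) − 1(11.95) = 31.03
  V: 0 + 1(102) = 102
  Q: 0 + 1(11.95) = 11.95
  U: 0 + 1(11.95) = 11.95

ξ₁ = 102 mol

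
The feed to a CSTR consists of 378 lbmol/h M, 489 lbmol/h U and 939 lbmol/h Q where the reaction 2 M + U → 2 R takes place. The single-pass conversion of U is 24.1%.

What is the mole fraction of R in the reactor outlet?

U reacted = 0.241 × 489 = 117.8 lbmol/h; ν_U = −1, so ξ = 117.8/1 = 117.8 lbmol/h.
Outlet amounts (n = n₀ + ν ξ):
  M: 378 − 2(117.8) = 142.3
  U: 489 − 1(117.8) = 371.2
  R: 0 + 2(117.8) = 235.7
  Q: 939 (inert)
Total out = 1688 lbmol/h; y_R = 235.7 / 1688 = 0.1396.

0.14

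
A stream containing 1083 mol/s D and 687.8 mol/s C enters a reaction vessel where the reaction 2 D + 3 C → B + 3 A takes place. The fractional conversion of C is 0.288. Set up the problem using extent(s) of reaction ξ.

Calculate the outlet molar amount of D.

951 mol/s

C reacted = 0.288 × 687.8 = 198.1 mol/s; ν_C = −3, so ξ = 198.1/3 = 66.03 mol/s.
Outlet amounts (n = n₀ + ν ξ):
  D: 1083 − 2(66.03) = 950.9
  C: 687.8 − 3(66.03) = 489.7
  B: 0 + 1(66.03) = 66.03
  A: 0 + 3(66.03) = 198.1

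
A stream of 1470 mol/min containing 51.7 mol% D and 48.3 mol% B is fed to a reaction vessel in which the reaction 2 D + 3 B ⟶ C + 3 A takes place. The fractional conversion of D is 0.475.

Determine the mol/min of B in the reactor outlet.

D reacted = 0.475 × 760 = 361 mol/min; ν_D = −2, so ξ = 361/2 = 180.5 mol/min.
Outlet amounts (n = n₀ + ν ξ):
  D: 760 − 2(180.5) = 399
  B: 710 − 3(180.5) = 168.5
  C: 0 + 1(180.5) = 180.5
  A: 0 + 3(180.5) = 541.5

169 mol/min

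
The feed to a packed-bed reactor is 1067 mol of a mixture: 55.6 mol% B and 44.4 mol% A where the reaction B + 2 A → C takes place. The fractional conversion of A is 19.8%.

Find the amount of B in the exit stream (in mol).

546 mol

A reacted = 0.198 × 473.7 = 93.8 mol; ν_A = −2, so ξ = 93.8/2 = 46.9 mol.
Outlet amounts (n = n₀ + ν ξ):
  B: 593.3 − 1(46.9) = 546.4
  A: 473.7 − 2(46.9) = 379.9
  C: 0 + 1(46.9) = 46.9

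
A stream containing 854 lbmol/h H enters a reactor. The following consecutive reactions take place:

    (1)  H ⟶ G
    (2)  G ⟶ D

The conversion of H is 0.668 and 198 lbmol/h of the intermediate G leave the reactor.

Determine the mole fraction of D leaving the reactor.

0.436

Conversion of H: H consumed = 1ξ₁ = 0.668 × 854 → ξ₁ = 570.5 lbmol/h.
G balance: n_G = 0 + 1ξ₁ − 1ξ₂ = 198 → ξ₂ = (1·570.5 − 198)/1 = 372.5 lbmol/h.
Outlet amounts (n = n₀ + Σ ν·ξ):
  H: 854 − 1(570.5) = 283.5
  G: 0 + 1(570.5) − 1(372.5) = 198
  D: 0 + 1(372.5) = 372.5
Total out = 854 lbmol/h; y_D = 372.5 / 854 = 0.4361.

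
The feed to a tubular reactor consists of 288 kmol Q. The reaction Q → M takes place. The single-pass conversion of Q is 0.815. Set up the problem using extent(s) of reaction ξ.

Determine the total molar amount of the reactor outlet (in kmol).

Q reacted = 0.815 × 288 = 234.7 kmol; ν_Q = −1, so ξ = 234.7/1 = 234.7 kmol.
Outlet amounts (n = n₀ + ν ξ):
  Q: 288 − 1(234.7) = 53.28
  M: 0 + 1(234.7) = 234.7
Total out = 53.28 + 234.7 = 288 kmol.

288 kmol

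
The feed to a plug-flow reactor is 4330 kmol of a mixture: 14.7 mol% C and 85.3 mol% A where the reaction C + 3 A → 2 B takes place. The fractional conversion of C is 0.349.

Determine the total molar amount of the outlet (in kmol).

C reacted = 0.349 × 636.5 = 222.1 kmol; ν_C = −1, so ξ = 222.1/1 = 222.1 kmol.
Outlet amounts (n = n₀ + ν ξ):
  C: 636.5 − 1(222.1) = 414.4
  A: 3693 − 3(222.1) = 3027
  B: 0 + 2(222.1) = 444.3
Total out = 414.4 + 3027 + 444.3 = 3886 kmol.

3890 kmol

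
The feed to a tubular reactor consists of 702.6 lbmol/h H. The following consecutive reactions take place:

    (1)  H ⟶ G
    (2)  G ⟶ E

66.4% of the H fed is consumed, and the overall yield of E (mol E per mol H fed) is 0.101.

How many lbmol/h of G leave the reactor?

Conversion of H: H consumed = 1ξ₁ = 0.664 × 702.6 → ξ₁ = 466.5 lbmol/h.
Yield of E: 1ξ₂ / 702.6 = 0.101 → ξ₂ = 70.96 lbmol/h.
Outlet amounts (n = n₀ + Σ ν·ξ):
  H: 702.6 − 1(466.5) = 236.1
  G: 0 + 1(466.5) − 1(70.96) = 395.6
  E: 0 + 1(70.96) = 70.96

396 lbmol/h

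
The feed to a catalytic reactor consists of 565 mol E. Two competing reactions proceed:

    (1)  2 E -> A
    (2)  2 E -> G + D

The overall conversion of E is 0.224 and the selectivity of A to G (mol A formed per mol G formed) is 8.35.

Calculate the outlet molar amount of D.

6.77 mol

Conversion of E: E consumed = 0.224 × 565 = 126.6 mol = 2ξ₁ + 2ξ₂.
Selectivity: 1ξ₁ / (1ξ₂) = 8.35 → ξ₁ = 8.35 ξ₂.
Substitute: (2·8.35 + 2) ξ₂ = 126.6 → ξ₂ = 6.768 mol, ξ₁ = 56.51 mol.
Outlet amounts (n = n₀ + Σ ν·ξ):
  E: 565 − 2(56.51) − 2(6.768) = 438.4
  A: 0 + 1(56.51) = 56.51
  G: 0 + 1(6.768) = 6.768
  D: 0 + 1(6.768) = 6.768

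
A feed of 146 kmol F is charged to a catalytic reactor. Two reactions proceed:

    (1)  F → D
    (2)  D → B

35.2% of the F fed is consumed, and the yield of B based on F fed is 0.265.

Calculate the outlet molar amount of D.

Conversion of F: F consumed = 1ξ₁ = 0.352 × 146 → ξ₁ = 51.39 kmol.
Yield of B: 1ξ₂ / 146 = 0.265 → ξ₂ = 38.69 kmol.
Outlet amounts (n = n₀ + Σ ν·ξ):
  F: 146 − 1(51.39) = 94.61
  D: 0 + 1(51.39) − 1(38.69) = 12.7
  B: 0 + 1(38.69) = 38.69

12.7 kmol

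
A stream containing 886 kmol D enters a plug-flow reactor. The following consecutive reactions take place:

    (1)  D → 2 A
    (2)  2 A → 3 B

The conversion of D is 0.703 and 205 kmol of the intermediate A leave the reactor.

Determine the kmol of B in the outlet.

Conversion of D: D consumed = 1ξ₁ = 0.703 × 886 → ξ₁ = 622.9 kmol.
A balance: n_A = 0 + 2ξ₁ − 2ξ₂ = 205 → ξ₂ = (2·622.9 − 205)/2 = 520.4 kmol.
Outlet amounts (n = n₀ + Σ ν·ξ):
  D: 886 − 1(622.9) = 263.1
  A: 0 + 2(622.9) − 2(520.4) = 205
  B: 0 + 3(520.4) = 1561

1560 kmol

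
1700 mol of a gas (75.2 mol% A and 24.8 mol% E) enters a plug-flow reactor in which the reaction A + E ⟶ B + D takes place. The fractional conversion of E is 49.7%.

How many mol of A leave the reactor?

1070 mol

E reacted = 0.497 × 421.6 = 209.5 mol; ν_E = −1, so ξ = 209.5/1 = 209.5 mol.
Outlet amounts (n = n₀ + ν ξ):
  A: 1278 − 1(209.5) = 1069
  E: 421.6 − 1(209.5) = 212.1
  B: 0 + 1(209.5) = 209.5
  D: 0 + 1(209.5) = 209.5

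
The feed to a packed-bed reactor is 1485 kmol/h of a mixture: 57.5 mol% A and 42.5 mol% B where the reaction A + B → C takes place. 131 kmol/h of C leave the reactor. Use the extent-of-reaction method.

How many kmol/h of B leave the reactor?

500 kmol/h

For C: n = n₀ + 1ξ → 131 = 0 + 1ξ, giving ξ = 131 kmol/h.
Outlet amounts (n = n₀ + ν ξ):
  A: 853.9 − 1(131) = 722.9
  B: 631.1 − 1(131) = 500.1
  C: 0 + 1(131) = 131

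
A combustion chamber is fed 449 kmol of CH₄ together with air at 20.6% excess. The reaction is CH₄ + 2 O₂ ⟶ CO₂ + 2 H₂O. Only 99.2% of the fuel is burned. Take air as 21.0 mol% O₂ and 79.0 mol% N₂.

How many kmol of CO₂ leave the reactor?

Stoichiometric O₂ = 2 × 449 = 898 kmol; O₂ fed = 898 × 1.206 = 1083 kmol.
N₂ fed = 1083 × 79/21 = 4074 kmol.
Fuel reacted = 0.992 × 449 → ξ = 445.4 kmol.
Outlet (n = n₀ + ν ξ):
  CH₄: 449 − 1(445.4) = 3.592
  O₂: 1083 − 2(445.4) = 192.2
  N₂: 4074 (inert)
  CO₂: 0 + 1(445.4) = 445.4
  H₂O: 0 + 2(445.4) = 890.8

445 kmol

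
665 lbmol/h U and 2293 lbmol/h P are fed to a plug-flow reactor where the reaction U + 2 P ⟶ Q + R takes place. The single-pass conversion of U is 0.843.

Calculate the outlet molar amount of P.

U reacted = 0.843 × 665 = 560.6 lbmol/h; ν_U = −1, so ξ = 560.6/1 = 560.6 lbmol/h.
Outlet amounts (n = n₀ + ν ξ):
  U: 665 − 1(560.6) = 104.4
  P: 2293 − 2(560.6) = 1172
  Q: 0 + 1(560.6) = 560.6
  R: 0 + 1(560.6) = 560.6

1170 lbmol/h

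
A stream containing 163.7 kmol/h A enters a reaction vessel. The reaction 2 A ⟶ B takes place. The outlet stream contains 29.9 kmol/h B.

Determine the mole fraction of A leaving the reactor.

0.777

For B: n = n₀ + 1ξ → 29.9 = 0 + 1ξ, giving ξ = 29.9 kmol/h.
Outlet amounts (n = n₀ + ν ξ):
  A: 163.7 − 2(29.9) = 103.9
  B: 0 + 1(29.9) = 29.9
Total out = 133.8 kmol/h; y_A = 103.9 / 133.8 = 0.7765.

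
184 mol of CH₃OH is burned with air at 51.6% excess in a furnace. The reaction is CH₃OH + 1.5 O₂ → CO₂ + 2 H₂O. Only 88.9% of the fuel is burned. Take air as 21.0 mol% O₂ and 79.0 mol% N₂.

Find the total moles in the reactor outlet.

2260 mol

Stoichiometric O₂ = 1.5 × 184 = 276 mol; O₂ fed = 276 × 1.516 = 418.4 mol.
N₂ fed = 418.4 × 79/21 = 1574 mol.
Fuel reacted = 0.889 × 184 → ξ = 163.6 mol.
Outlet (n = n₀ + ν ξ):
  CH₃OH: 184 − 1(163.6) = 20.42
  O₂: 418.4 − 1.5(163.6) = 173.1
  N₂: 1574 (inert)
  CO₂: 0 + 1(163.6) = 163.6
  H₂O: 0 + 2(163.6) = 327.2
Total out = 20.42 + 173.1 + 1574 + 163.6 + 327.2 = 2258 mol.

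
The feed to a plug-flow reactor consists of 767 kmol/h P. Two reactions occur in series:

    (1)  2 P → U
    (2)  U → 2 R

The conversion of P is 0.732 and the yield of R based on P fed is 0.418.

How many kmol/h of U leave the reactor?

120 kmol/h

Conversion of P: P consumed = 2ξ₁ = 0.732 × 767 → ξ₁ = 280.7 kmol/h.
Yield of R: 2ξ₂ / 767 = 0.418 → ξ₂ = 160.3 kmol/h.
Outlet amounts (n = n₀ + Σ ν·ξ):
  P: 767 − 2(280.7) = 205.6
  U: 0 + 1(280.7) − 1(160.3) = 120.4
  R: 0 + 2(160.3) = 320.6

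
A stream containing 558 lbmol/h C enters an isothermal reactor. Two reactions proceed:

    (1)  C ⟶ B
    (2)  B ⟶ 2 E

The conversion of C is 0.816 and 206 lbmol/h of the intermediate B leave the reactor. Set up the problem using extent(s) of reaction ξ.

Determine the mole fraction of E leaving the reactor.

Conversion of C: C consumed = 1ξ₁ = 0.816 × 558 → ξ₁ = 455.3 lbmol/h.
B balance: n_B = 0 + 1ξ₁ − 1ξ₂ = 206 → ξ₂ = (1·455.3 − 206)/1 = 249.3 lbmol/h.
Outlet amounts (n = n₀ + Σ ν·ξ):
  C: 558 − 1(455.3) = 102.7
  B: 0 + 1(455.3) − 1(249.3) = 206
  E: 0 + 2(249.3) = 498.7
Total out = 807.3 lbmol/h; y_E = 498.7 / 807.3 = 0.6177.

0.618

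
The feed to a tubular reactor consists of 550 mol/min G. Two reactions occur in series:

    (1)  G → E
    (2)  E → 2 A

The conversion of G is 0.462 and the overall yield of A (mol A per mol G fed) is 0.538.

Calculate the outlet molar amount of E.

106 mol/min

Conversion of G: G consumed = 1ξ₁ = 0.462 × 550 → ξ₁ = 254.1 mol/min.
Yield of A: 2ξ₂ / 550 = 0.538 → ξ₂ = 148 mol/min.
Outlet amounts (n = n₀ + Σ ν·ξ):
  G: 550 − 1(254.1) = 295.9
  E: 0 + 1(254.1) − 1(148) = 106.2
  A: 0 + 2(148) = 295.9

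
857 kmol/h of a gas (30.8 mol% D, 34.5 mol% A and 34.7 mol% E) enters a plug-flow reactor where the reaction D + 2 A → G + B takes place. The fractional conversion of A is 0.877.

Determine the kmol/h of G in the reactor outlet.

A reacted = 0.877 × 295.7 = 259.3 kmol/h; ν_A = −2, so ξ = 259.3/2 = 129.6 kmol/h.
Outlet amounts (n = n₀ + ν ξ):
  D: 264 − 1(129.6) = 134.3
  A: 295.7 − 2(129.6) = 36.37
  G: 0 + 1(129.6) = 129.6
  B: 0 + 1(129.6) = 129.6
  E: 297.4 (inert)

130 kmol/h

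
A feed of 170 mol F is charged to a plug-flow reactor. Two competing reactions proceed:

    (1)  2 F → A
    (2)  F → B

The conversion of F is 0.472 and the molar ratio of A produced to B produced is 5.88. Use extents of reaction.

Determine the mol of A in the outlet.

Conversion of F: F consumed = 0.472 × 170 = 80.24 mol = 2ξ₁ + 1ξ₂.
Selectivity: 1ξ₁ / (1ξ₂) = 5.88 → ξ₁ = 5.88 ξ₂.
Substitute: (2·5.88 + 1) ξ₂ = 80.24 → ξ₂ = 6.288 mol, ξ₁ = 36.98 mol.
Outlet amounts (n = n₀ + Σ ν·ξ):
  F: 170 − 2(36.98) − 1(6.288) = 89.76
  A: 0 + 1(36.98) = 36.98
  B: 0 + 1(6.288) = 6.288

37 mol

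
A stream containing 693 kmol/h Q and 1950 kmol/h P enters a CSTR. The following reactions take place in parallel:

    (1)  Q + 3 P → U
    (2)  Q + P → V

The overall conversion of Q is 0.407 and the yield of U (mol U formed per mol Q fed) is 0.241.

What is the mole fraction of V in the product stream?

0.0568

Yield of U: 1ξ₁ / 693 = 0.241 → ξ₁ = 167 kmol/h.
Conversion of Q: 1ξ₁ + 1ξ₂ = 0.407 × 693 = 282.1 → ξ₂ = 115 kmol/h.
Outlet amounts (n = n₀ + Σ ν·ξ):
  Q: 693 − 1(167) − 1(115) = 410.9
  P: 1950 − 3(167) − 1(115) = 1334
  U: 0 + 1(167) = 167
  V: 0 + 1(115) = 115
Total out = 2027 kmol/h; y_V = 115 / 2027 = 0.05675.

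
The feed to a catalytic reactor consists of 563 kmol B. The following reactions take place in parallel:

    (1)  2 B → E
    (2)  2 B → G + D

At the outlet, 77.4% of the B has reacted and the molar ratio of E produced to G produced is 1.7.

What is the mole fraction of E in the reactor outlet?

Conversion of B: B consumed = 0.774 × 563 = 435.8 kmol = 2ξ₁ + 2ξ₂.
Selectivity: 1ξ₁ / (1ξ₂) = 1.7 → ξ₁ = 1.7 ξ₂.
Substitute: (2·1.7 + 2) ξ₂ = 435.8 → ξ₂ = 80.7 kmol, ξ₁ = 137.2 kmol.
Outlet amounts (n = n₀ + Σ ν·ξ):
  B: 563 − 2(137.2) − 2(80.7) = 127.2
  E: 0 + 1(137.2) = 137.2
  G: 0 + 1(80.7) = 80.7
  D: 0 + 1(80.7) = 80.7
Total out = 425.8 kmol; y_E = 137.2 / 425.8 = 0.3222.

0.322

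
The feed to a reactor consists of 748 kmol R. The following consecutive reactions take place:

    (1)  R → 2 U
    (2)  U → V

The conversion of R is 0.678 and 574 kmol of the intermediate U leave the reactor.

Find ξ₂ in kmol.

Conversion of R: R consumed = 1ξ₁ = 0.678 × 748 → ξ₁ = 507.1 kmol.
U balance: n_U = 0 + 2ξ₁ − 1ξ₂ = 574 → ξ₂ = (2·507.1 − 574)/1 = 440.3 kmol.
Outlet amounts (n = n₀ + Σ ν·ξ):
  R: 748 − 1(507.1) = 240.9
  U: 0 + 2(507.1) − 1(440.3) = 574
  V: 0 + 1(440.3) = 440.3

ξ₂ = 440 kmol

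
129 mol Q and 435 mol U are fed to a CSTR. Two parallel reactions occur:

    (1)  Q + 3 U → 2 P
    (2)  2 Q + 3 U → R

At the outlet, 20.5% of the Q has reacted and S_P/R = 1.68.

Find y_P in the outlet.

Conversion of Q: Q consumed = 0.205 × 129 = 26.44 mol = 1ξ₁ + 2ξ₂.
Selectivity: 2ξ₁ / (1ξ₂) = 1.68 → ξ₁ = 0.84 ξ₂.
Substitute: (1·0.84 + 2) ξ₂ = 26.44 → ξ₂ = 9.312 mol, ξ₁ = 7.822 mol.
Outlet amounts (n = n₀ + Σ ν·ξ):
  Q: 129 − 1(7.822) − 2(9.312) = 102.6
  U: 435 − 3(7.822) − 3(9.312) = 383.6
  P: 0 + 2(7.822) = 15.64
  R: 0 + 1(9.312) = 9.312
Total out = 511.1 mol; y_P = 15.64 / 511.1 = 0.03061.

0.0306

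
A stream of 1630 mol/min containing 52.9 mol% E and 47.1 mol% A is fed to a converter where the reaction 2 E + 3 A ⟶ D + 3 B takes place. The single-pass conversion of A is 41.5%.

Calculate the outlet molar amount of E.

650 mol/min

A reacted = 0.415 × 767.7 = 318.6 mol/min; ν_A = −3, so ξ = 318.6/3 = 106.2 mol/min.
Outlet amounts (n = n₀ + ν ξ):
  E: 862.3 − 2(106.2) = 649.9
  A: 767.7 − 3(106.2) = 449.1
  D: 0 + 1(106.2) = 106.2
  B: 0 + 3(106.2) = 318.6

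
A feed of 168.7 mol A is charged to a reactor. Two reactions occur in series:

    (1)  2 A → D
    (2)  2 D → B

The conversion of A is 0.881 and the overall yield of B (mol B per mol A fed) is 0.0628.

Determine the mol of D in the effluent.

53.1 mol

Conversion of A: A consumed = 2ξ₁ = 0.881 × 168.7 → ξ₁ = 74.31 mol.
Yield of B: 1ξ₂ / 168.7 = 0.0628 → ξ₂ = 10.59 mol.
Outlet amounts (n = n₀ + Σ ν·ξ):
  A: 168.7 − 2(74.31) = 20.08
  D: 0 + 1(74.31) − 2(10.59) = 53.12
  B: 0 + 1(10.59) = 10.59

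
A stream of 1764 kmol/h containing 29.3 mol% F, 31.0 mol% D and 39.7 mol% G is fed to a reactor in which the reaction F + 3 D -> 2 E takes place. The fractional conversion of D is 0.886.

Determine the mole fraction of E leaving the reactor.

0.224

D reacted = 0.886 × 546.8 = 484.5 kmol/h; ν_D = −3, so ξ = 484.5/3 = 161.5 kmol/h.
Outlet amounts (n = n₀ + ν ξ):
  F: 516.9 − 1(161.5) = 355.4
  D: 546.8 − 3(161.5) = 62.34
  E: 0 + 2(161.5) = 323
  G: 700.3 (inert)
Total out = 1441 kmol/h; y_E = 323 / 1441 = 0.2242.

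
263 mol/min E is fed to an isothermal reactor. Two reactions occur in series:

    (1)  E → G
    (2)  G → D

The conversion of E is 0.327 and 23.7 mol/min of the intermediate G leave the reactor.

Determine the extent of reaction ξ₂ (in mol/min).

ξ₂ = 62.3 mol/min

Conversion of E: E consumed = 1ξ₁ = 0.327 × 263 → ξ₁ = 86 mol/min.
G balance: n_G = 0 + 1ξ₁ − 1ξ₂ = 23.7 → ξ₂ = (1·86 − 23.7)/1 = 62.3 mol/min.
Outlet amounts (n = n₀ + Σ ν·ξ):
  E: 263 − 1(86) = 177
  G: 0 + 1(86) − 1(62.3) = 23.7
  D: 0 + 1(62.3) = 62.3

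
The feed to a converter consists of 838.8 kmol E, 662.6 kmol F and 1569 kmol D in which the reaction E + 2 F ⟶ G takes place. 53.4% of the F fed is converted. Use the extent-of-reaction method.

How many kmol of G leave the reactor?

177 kmol

F reacted = 0.534 × 662.6 = 353.8 kmol; ν_F = −2, so ξ = 353.8/2 = 176.9 kmol.
Outlet amounts (n = n₀ + ν ξ):
  E: 838.8 − 1(176.9) = 661.9
  F: 662.6 − 2(176.9) = 308.8
  G: 0 + 1(176.9) = 176.9
  D: 1569 (inert)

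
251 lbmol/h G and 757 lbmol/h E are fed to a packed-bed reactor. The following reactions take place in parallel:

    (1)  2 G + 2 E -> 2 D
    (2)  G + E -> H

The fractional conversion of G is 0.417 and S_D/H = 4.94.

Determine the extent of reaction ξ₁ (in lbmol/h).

Conversion of G: G consumed = 0.417 × 251 = 104.7 lbmol/h = 2ξ₁ + 1ξ₂.
Selectivity: 2ξ₁ / (1ξ₂) = 4.94 → ξ₁ = 2.47 ξ₂.
Substitute: (2·2.47 + 1) ξ₂ = 104.7 → ξ₂ = 17.62 lbmol/h, ξ₁ = 43.52 lbmol/h.
Outlet amounts (n = n₀ + Σ ν·ξ):
  G: 251 − 2(43.52) − 1(17.62) = 146.3
  E: 757 − 2(43.52) − 1(17.62) = 652.3
  D: 0 + 2(43.52) = 87.05
  H: 0 + 1(17.62) = 17.62

ξ₁ = 43.5 lbmol/h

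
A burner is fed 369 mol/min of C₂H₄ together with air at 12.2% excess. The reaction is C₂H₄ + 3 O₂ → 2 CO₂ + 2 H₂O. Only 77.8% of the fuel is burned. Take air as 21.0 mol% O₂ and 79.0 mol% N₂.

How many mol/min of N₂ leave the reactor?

4670 mol/min

Stoichiometric O₂ = 3 × 369 = 1107 mol/min; O₂ fed = 1107 × 1.122 = 1242 mol/min.
N₂ fed = 1242 × 79/21 = 4672 mol/min.
Fuel reacted = 0.778 × 369 → ξ = 287.1 mol/min.
Outlet (n = n₀ + ν ξ):
  C₂H₄: 369 − 1(287.1) = 81.92
  O₂: 1242 − 3(287.1) = 380.8
  N₂: 4672 (inert)
  CO₂: 0 + 2(287.1) = 574.2
  H₂O: 0 + 2(287.1) = 574.2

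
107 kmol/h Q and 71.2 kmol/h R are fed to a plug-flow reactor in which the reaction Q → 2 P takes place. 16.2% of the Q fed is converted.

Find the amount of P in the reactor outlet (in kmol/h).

Q reacted = 0.162 × 107 = 17.33 kmol/h; ν_Q = −1, so ξ = 17.33/1 = 17.33 kmol/h.
Outlet amounts (n = n₀ + ν ξ):
  Q: 107 − 1(17.33) = 89.67
  P: 0 + 2(17.33) = 34.67
  R: 71.2 (inert)

34.7 kmol/h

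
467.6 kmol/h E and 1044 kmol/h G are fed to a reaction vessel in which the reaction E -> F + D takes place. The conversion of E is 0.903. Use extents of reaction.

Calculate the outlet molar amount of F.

E reacted = 0.903 × 467.6 = 422.2 kmol/h; ν_E = −1, so ξ = 422.2/1 = 422.2 kmol/h.
Outlet amounts (n = n₀ + ν ξ):
  E: 467.6 − 1(422.2) = 45.36
  F: 0 + 1(422.2) = 422.2
  D: 0 + 1(422.2) = 422.2
  G: 1044 (inert)

422 kmol/h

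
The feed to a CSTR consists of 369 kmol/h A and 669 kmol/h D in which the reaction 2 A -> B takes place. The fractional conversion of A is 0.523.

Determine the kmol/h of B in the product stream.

96.5 kmol/h

A reacted = 0.523 × 369 = 193 kmol/h; ν_A = −2, so ξ = 193/2 = 96.49 kmol/h.
Outlet amounts (n = n₀ + ν ξ):
  A: 369 − 2(96.49) = 176
  B: 0 + 1(96.49) = 96.49
  D: 669 (inert)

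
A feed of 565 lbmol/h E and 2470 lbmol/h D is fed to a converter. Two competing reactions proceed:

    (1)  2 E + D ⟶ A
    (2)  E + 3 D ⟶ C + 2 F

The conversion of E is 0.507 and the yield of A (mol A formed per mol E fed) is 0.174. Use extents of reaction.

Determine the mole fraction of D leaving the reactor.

Yield of A: 1ξ₁ / 565 = 0.174 → ξ₁ = 98.31 lbmol/h.
Conversion of E: 2ξ₁ + 1ξ₂ = 0.507 × 565 = 286.5 → ξ₂ = 89.84 lbmol/h.
Outlet amounts (n = n₀ + Σ ν·ξ):
  E: 565 − 2(98.31) − 1(89.84) = 278.5
  D: 2470 − 1(98.31) − 3(89.84) = 2102
  A: 0 + 1(98.31) = 98.31
  C: 0 + 1(89.84) = 89.84
  F: 0 + 2(89.84) = 179.7
Total out = 2749 lbmol/h; y_D = 2102 / 2749 = 0.7648.

0.765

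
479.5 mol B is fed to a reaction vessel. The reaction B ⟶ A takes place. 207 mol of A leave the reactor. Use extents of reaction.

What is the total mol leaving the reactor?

For A: n = n₀ + 1ξ → 207 = 0 + 1ξ, giving ξ = 207 mol.
Outlet amounts (n = n₀ + ν ξ):
  B: 479.5 − 1(207) = 272.5
  A: 0 + 1(207) = 207
Total out = 272.5 + 207 = 479.5 mol.

480 mol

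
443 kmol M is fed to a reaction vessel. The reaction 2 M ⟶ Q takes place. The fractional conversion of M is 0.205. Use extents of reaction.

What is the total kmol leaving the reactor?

398 kmol

M reacted = 0.205 × 443 = 90.81 kmol; ν_M = −2, so ξ = 90.81/2 = 45.41 kmol.
Outlet amounts (n = n₀ + ν ξ):
  M: 443 − 2(45.41) = 352.2
  Q: 0 + 1(45.41) = 45.41
Total out = 352.2 + 45.41 = 397.6 kmol.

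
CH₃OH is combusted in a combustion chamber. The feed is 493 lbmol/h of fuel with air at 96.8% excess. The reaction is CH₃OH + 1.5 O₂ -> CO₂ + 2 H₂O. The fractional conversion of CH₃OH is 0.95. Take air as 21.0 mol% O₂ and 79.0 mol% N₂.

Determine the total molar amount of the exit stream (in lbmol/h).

7660 lbmol/h

Stoichiometric O₂ = 1.5 × 493 = 739.5 lbmol/h; O₂ fed = 739.5 × 1.968 = 1455 lbmol/h.
N₂ fed = 1455 × 79/21 = 5475 lbmol/h.
Fuel reacted = 0.95 × 493 → ξ = 468.3 lbmol/h.
Outlet (n = n₀ + ν ξ):
  CH₃OH: 493 − 1(468.3) = 24.65
  O₂: 1455 − 1.5(468.3) = 752.8
  N₂: 5475 (inert)
  CO₂: 0 + 1(468.3) = 468.3
  H₂O: 0 + 2(468.3) = 936.7
Total out = 24.65 + 752.8 + 5475 + 468.3 + 936.7 = 7657 lbmol/h.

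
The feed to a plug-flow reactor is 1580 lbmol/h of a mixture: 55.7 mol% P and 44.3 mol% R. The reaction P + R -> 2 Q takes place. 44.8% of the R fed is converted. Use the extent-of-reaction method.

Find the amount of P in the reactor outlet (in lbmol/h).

R reacted = 0.448 × 699.9 = 313.6 lbmol/h; ν_R = −1, so ξ = 313.6/1 = 313.6 lbmol/h.
Outlet amounts (n = n₀ + ν ξ):
  P: 880.1 − 1(313.6) = 566.5
  R: 699.9 − 1(313.6) = 386.4
  Q: 0 + 2(313.6) = 627.1

566 lbmol/h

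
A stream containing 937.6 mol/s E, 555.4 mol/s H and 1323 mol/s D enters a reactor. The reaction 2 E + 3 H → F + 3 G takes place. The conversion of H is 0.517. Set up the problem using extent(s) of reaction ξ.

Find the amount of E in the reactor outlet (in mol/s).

746 mol/s

H reacted = 0.517 × 555.4 = 287.1 mol/s; ν_H = −3, so ξ = 287.1/3 = 95.71 mol/s.
Outlet amounts (n = n₀ + ν ξ):
  E: 937.6 − 2(95.71) = 746.2
  H: 555.4 − 3(95.71) = 268.3
  F: 0 + 1(95.71) = 95.71
  G: 0 + 3(95.71) = 287.1
  D: 1323 (inert)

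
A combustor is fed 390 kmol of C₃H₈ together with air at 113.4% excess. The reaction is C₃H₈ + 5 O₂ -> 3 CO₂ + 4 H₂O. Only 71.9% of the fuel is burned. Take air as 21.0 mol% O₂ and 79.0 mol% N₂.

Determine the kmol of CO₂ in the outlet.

841 kmol

Stoichiometric O₂ = 5 × 390 = 1950 kmol; O₂ fed = 1950 × 2.134 = 4161 kmol.
N₂ fed = 4161 × 79/21 = 15650 kmol.
Fuel reacted = 0.719 × 390 → ξ = 280.4 kmol.
Outlet (n = n₀ + ν ξ):
  C₃H₈: 390 − 1(280.4) = 109.6
  O₂: 4161 − 5(280.4) = 2759
  N₂: 15650 (inert)
  CO₂: 0 + 3(280.4) = 841.2
  H₂O: 0 + 4(280.4) = 1122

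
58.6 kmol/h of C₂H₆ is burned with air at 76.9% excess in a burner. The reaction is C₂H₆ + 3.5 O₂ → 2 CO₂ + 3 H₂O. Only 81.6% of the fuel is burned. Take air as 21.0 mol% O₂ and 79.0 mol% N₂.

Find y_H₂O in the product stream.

Stoichiometric O₂ = 3.5 × 58.6 = 205.1 kmol/h; O₂ fed = 205.1 × 1.769 = 362.8 kmol/h.
N₂ fed = 362.8 × 79/21 = 1365 kmol/h.
Fuel reacted = 0.816 × 58.6 → ξ = 47.82 kmol/h.
Outlet (n = n₀ + ν ξ):
  C₂H₆: 58.6 − 1(47.82) = 10.78
  O₂: 362.8 − 3.5(47.82) = 195.5
  N₂: 1365 (inert)
  CO₂: 0 + 2(47.82) = 95.64
  H₂O: 0 + 3(47.82) = 143.5
Total out = 1810 kmol/h; y_H₂O = 143.5 / 1810 = 0.07925.

0.0792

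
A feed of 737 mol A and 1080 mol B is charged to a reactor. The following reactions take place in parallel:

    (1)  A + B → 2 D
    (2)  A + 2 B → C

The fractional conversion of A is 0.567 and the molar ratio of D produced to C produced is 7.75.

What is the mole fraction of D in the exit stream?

0.404

Conversion of A: A consumed = 0.567 × 737 = 417.9 mol = 1ξ₁ + 1ξ₂.
Selectivity: 2ξ₁ / (1ξ₂) = 7.75 → ξ₁ = 3.875 ξ₂.
Substitute: (1·3.875 + 1) ξ₂ = 417.9 → ξ₂ = 85.72 mol, ξ₁ = 332.2 mol.
Outlet amounts (n = n₀ + Σ ν·ξ):
  A: 737 − 1(332.2) − 1(85.72) = 319.1
  B: 1080 − 1(332.2) − 2(85.72) = 576.4
  D: 0 + 2(332.2) = 664.3
  C: 0 + 1(85.72) = 85.72
Total out = 1646 mol; y_D = 664.3 / 1646 = 0.4037.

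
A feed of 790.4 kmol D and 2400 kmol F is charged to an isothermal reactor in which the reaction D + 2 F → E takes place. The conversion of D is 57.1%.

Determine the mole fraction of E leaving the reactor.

0.197

D reacted = 0.571 × 790.4 = 451.3 kmol; ν_D = −1, so ξ = 451.3/1 = 451.3 kmol.
Outlet amounts (n = n₀ + ν ξ):
  D: 790.4 − 1(451.3) = 339.1
  F: 2400 − 2(451.3) = 1497
  E: 0 + 1(451.3) = 451.3
Total out = 2288 kmol; y_E = 451.3 / 2288 = 0.1973.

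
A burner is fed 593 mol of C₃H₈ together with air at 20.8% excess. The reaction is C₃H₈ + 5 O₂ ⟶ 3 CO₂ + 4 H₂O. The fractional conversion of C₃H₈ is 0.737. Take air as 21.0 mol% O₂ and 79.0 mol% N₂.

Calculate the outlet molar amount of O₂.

Stoichiometric O₂ = 5 × 593 = 2965 mol; O₂ fed = 2965 × 1.208 = 3582 mol.
N₂ fed = 3582 × 79/21 = 13470 mol.
Fuel reacted = 0.737 × 593 → ξ = 437 mol.
Outlet (n = n₀ + ν ξ):
  C₃H₈: 593 − 1(437) = 156
  O₂: 3582 − 5(437) = 1397
  N₂: 13470 (inert)
  CO₂: 0 + 3(437) = 1311
  H₂O: 0 + 4(437) = 1748

1400 mol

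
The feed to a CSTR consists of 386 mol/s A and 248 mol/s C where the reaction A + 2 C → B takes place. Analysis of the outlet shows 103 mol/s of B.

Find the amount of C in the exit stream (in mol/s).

42 mol/s

For B: n = n₀ + 1ξ → 103 = 0 + 1ξ, giving ξ = 103 mol/s.
Outlet amounts (n = n₀ + ν ξ):
  A: 386 − 1(103) = 283
  C: 248 − 2(103) = 42
  B: 0 + 1(103) = 103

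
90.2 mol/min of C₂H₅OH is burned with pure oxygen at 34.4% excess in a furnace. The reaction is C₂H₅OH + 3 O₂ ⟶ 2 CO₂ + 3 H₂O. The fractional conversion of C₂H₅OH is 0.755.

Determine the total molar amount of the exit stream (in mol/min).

522 mol/min

Stoichiometric O₂ = 3 × 90.2 = 270.6 mol/min; O₂ fed = 270.6 × 1.344 = 363.7 mol/min.
Fuel reacted = 0.755 × 90.2 → ξ = 68.1 mol/min.
Outlet (n = n₀ + ν ξ):
  C₂H₅OH: 90.2 − 1(68.1) = 22.1
  O₂: 363.7 − 3(68.1) = 159.4
  CO₂: 0 + 2(68.1) = 136.2
  H₂O: 0 + 3(68.1) = 204.3
Total out = 22.1 + 159.4 + 136.2 + 204.3 = 522 mol/min.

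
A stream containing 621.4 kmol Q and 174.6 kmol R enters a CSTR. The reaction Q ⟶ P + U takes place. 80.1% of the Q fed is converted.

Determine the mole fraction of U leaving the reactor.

0.385

Q reacted = 0.801 × 621.4 = 497.7 kmol; ν_Q = −1, so ξ = 497.7/1 = 497.7 kmol.
Outlet amounts (n = n₀ + ν ξ):
  Q: 621.4 − 1(497.7) = 123.7
  P: 0 + 1(497.7) = 497.7
  U: 0 + 1(497.7) = 497.7
  R: 174.6 (inert)
Total out = 1294 kmol; y_U = 497.7 / 1294 = 0.3847.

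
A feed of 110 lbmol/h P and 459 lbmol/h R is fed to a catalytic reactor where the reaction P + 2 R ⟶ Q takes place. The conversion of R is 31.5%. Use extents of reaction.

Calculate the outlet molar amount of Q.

R reacted = 0.315 × 459 = 144.6 lbmol/h; ν_R = −2, so ξ = 144.6/2 = 72.29 lbmol/h.
Outlet amounts (n = n₀ + ν ξ):
  P: 110 − 1(72.29) = 37.71
  R: 459 − 2(72.29) = 314.4
  Q: 0 + 1(72.29) = 72.29

72.3 lbmol/h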